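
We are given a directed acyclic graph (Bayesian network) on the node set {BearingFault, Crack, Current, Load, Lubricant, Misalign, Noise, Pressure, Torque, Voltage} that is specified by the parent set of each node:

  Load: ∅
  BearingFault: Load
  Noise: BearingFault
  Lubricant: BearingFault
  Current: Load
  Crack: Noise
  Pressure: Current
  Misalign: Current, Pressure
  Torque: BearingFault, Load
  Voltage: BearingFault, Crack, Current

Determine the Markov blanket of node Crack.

{BearingFault, Current, Noise, Voltage}

Children of Crack: Voltage.
Crack's parents: Noise.
Parents of each child, excluding Crack:
  Voltage also has parents BearingFault, Current.
MB(Crack) = {BearingFault, Current, Noise, Voltage}.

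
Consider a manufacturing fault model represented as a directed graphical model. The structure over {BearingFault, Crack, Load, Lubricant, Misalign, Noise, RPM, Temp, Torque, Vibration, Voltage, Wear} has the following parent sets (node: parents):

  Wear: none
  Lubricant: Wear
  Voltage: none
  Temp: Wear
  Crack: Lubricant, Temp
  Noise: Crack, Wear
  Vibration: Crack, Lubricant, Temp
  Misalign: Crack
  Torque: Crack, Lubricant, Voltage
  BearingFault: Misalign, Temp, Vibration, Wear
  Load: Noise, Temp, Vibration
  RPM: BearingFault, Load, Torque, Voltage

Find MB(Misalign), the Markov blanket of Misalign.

{BearingFault, Crack, Temp, Vibration, Wear}

Misalign's parents: Crack.
Misalign has child BearingFault.
Co-parents of Misalign (other parents of its children):
  BearingFault's other parents are Temp, Vibration, Wear.
Union: {Crack} ∪ {BearingFault} ∪ {Temp, Vibration, Wear} = {BearingFault, Crack, Temp, Vibration, Wear}.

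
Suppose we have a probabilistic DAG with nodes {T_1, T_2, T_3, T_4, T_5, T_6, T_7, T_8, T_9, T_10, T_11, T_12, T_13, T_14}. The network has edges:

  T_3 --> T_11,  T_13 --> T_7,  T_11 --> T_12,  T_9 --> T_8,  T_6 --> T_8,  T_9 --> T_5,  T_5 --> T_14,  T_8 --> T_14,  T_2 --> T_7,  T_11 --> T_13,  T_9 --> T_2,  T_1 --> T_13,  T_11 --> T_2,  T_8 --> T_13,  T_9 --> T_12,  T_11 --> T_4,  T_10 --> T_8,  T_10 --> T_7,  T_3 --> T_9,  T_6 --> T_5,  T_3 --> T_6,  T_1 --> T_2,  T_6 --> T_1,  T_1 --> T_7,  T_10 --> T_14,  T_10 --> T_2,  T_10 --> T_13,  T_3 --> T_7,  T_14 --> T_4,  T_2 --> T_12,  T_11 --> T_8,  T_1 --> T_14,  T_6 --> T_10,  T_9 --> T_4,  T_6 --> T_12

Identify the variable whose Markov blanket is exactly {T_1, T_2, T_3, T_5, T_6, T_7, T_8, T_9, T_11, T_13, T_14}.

The target node must have every member of {T_1, T_2, T_3, T_5, T_6, T_7, T_8, T_9, T_11, T_13, T_14} as a parent, child, or co-parent, and no others.
Parents of T_10: T_6; children: T_2, T_7, T_8, T_13, T_14; co-parents: T_1, T_2, T_3, T_5, T_6, T_8, T_9, T_11, T_13.
These exactly cover the given set, so the node is T_10.

T_10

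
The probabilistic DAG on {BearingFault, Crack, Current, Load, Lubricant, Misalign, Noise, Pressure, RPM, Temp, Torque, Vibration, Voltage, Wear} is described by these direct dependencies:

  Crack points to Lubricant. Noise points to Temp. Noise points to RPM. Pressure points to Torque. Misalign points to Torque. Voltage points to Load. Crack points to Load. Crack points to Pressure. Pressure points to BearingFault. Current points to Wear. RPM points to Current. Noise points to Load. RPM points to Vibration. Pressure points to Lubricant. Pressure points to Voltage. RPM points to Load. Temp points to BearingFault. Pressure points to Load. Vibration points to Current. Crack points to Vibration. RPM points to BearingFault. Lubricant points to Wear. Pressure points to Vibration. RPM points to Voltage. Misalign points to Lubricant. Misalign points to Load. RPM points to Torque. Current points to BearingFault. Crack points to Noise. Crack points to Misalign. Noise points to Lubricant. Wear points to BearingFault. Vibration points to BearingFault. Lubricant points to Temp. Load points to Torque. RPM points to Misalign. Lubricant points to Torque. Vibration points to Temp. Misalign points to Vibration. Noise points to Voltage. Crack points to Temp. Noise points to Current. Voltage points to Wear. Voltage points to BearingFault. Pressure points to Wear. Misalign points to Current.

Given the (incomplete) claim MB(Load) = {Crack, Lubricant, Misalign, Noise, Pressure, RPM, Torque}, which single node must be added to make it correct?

Voltage

A node's Markov blanket = Pa ∪ Ch ∪ (parents of Ch other than the node itself).
Pa(Load) = {Crack, Misalign, Noise, Pressure, RPM, Voltage}.
Load's children: Torque.
Other parents of Load's children:
  Torque's other parents are Lubricant, Misalign, Pressure, RPM.
MB(Load) = {Crack, Lubricant, Misalign, Noise, Pressure, RPM, Torque, Voltage}.
Comparing with the claimed set, Voltage is missing.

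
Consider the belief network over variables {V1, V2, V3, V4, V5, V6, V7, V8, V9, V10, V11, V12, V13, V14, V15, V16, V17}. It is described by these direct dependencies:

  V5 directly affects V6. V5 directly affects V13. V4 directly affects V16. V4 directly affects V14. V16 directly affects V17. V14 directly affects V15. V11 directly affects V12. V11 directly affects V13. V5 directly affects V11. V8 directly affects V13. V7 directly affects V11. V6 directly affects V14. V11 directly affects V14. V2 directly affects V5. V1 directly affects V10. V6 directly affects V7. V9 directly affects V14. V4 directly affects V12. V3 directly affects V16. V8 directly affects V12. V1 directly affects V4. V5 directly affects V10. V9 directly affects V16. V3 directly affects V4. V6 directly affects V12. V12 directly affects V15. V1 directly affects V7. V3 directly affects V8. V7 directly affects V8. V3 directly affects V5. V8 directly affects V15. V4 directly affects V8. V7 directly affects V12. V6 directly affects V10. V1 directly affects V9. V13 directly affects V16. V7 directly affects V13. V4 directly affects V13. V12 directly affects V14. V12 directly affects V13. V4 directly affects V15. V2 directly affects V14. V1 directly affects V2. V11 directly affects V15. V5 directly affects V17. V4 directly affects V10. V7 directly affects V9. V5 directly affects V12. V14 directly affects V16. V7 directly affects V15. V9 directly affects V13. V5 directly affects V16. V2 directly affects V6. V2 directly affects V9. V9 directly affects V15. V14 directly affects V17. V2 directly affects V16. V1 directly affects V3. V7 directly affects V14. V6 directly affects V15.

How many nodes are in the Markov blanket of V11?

11

A node's Markov blanket = Pa ∪ Ch ∪ (parents of Ch other than the node itself).
Parents of V11: V5, V7.
V11's children: V12, V13, V14, V15.
Parents of each child, excluding V11:
  V12: V4, V5, V6, V7, V8
  V13: V4, V5, V7, V8, V9, V12
  V14: V2, V4, V6, V7, V9, V12
  V15: V4, V6, V7, V8, V9, V12, V14
MB(V11) = {V2, V4, V5, V6, V7, V8, V9, V12, V13, V14, V15}, which has 11 nodes.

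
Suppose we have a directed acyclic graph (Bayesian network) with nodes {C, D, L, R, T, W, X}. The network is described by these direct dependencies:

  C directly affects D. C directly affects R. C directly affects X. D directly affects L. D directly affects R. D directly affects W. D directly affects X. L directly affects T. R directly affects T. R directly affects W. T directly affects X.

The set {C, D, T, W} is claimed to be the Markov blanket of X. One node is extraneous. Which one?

The Markov blanket of a node is its parents, its children, and the other parents of its children.
Ch(X) = {}.
Parents of X: C, D, T.
X has no children, so there are no co-parents.
MB(X) = {C, D, T}.
W is neither a parent, child, nor co-parent of X, so it does not belong.

W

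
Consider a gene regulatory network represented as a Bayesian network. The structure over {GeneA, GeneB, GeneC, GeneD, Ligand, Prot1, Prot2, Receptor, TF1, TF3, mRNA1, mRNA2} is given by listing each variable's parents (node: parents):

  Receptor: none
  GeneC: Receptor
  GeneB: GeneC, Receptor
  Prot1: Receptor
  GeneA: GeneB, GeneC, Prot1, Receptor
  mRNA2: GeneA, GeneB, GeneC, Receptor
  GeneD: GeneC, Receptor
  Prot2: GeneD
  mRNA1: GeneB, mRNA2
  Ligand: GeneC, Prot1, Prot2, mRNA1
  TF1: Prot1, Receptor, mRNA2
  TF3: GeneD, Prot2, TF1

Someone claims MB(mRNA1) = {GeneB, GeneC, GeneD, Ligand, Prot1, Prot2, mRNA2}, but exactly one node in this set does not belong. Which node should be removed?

GeneD

By definition, MB(mRNA1) is built from mRNA1's parents, mRNA1's children, and the co-parents of mRNA1.
mRNA1's children: Ligand.
mRNA1's parents: GeneB, mRNA2.
Co-parents of mRNA1 (other parents of its children):
  Ligand's other parents are GeneC, Prot1, Prot2.
MB(mRNA1) = {GeneB, GeneC, Ligand, Prot1, Prot2, mRNA2}.
GeneD is neither a parent, child, nor co-parent of mRNA1, so it does not belong.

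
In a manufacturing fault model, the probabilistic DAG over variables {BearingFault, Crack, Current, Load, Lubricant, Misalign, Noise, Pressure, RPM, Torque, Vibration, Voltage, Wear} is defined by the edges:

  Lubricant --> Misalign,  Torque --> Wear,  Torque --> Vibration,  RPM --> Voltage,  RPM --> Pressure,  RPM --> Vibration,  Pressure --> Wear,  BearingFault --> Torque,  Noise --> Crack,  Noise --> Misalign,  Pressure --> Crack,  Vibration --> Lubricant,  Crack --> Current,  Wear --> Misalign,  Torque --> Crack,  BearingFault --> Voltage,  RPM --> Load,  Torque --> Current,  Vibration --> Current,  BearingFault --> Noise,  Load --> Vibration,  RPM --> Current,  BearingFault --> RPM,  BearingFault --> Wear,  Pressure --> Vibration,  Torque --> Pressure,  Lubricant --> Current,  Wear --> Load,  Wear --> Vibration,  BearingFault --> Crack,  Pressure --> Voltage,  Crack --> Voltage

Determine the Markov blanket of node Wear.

Wear's children: Load, Misalign, Vibration.
Wear's parents: BearingFault, Pressure, Torque.
Parents of each child, excluding Wear:
  Load also has parent RPM.
  Vibration's other parents are Load, Pressure, RPM, Torque.
  Misalign also has parents Lubricant, Noise.
MB(Wear) = {BearingFault, Load, Lubricant, Misalign, Noise, Pressure, RPM, Torque, Vibration}.

{BearingFault, Load, Lubricant, Misalign, Noise, Pressure, RPM, Torque, Vibration}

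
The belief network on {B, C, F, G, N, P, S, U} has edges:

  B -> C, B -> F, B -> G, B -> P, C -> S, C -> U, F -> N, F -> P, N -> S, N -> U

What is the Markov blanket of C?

Pa(C) = {B}.
Ch(C) = {S, U}.
For each child, the remaining parents (spouses of C):
  S's other parent is N.
  U also has parent N.
So the Markov blanket of C is {B, N, S, U}.

{B, N, S, U}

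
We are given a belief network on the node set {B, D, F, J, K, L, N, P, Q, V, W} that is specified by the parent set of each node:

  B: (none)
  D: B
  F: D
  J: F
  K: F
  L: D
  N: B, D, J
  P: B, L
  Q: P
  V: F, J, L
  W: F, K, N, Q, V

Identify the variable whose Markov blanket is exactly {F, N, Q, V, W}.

K

The target node must have every member of {F, N, Q, V, W} as a parent, child, or co-parent, and no others.
Parents of K: F; children: W; co-parents: F, N, Q, V.
These exactly cover the given set, so the node is K.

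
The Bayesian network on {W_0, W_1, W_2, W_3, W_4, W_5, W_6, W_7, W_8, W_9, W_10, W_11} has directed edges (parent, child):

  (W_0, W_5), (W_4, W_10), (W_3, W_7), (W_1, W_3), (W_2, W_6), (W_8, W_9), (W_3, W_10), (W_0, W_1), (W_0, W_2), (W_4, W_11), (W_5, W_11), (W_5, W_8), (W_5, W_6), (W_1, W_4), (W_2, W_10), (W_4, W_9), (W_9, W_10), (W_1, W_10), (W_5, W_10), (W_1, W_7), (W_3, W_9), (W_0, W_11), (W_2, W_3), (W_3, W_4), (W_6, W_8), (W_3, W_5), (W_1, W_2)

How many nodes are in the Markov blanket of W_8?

The Markov blanket of a node is its parents, its children, and the other parents of its children.
W_8's parents: W_5, W_6.
W_8 has child W_9.
Co-parents of W_8 (other parents of its children):
  W_9 also has parents W_3, W_4.
MB(W_8) = {W_3, W_4, W_5, W_6, W_9}, which has 5 nodes.

5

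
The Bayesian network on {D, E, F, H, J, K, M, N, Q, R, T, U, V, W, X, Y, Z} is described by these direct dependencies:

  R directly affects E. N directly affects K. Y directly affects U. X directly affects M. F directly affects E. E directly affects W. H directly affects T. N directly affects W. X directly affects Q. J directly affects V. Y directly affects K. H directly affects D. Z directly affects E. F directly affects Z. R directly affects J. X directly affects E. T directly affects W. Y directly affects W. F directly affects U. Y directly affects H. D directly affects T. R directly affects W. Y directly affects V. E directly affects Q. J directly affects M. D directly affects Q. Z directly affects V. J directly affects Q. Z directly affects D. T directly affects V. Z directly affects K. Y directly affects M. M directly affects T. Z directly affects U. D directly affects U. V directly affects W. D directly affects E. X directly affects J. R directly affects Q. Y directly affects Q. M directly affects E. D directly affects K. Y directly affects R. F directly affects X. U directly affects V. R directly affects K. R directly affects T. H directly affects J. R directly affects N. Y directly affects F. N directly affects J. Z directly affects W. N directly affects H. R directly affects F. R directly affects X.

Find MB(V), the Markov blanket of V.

{E, J, N, R, T, U, W, Y, Z}

Recall MB(v) = parents ∪ children ∪ spouses, where spouses are the other parents of v's children.
V's parents: J, T, U, Y, Z.
Ch(V) = {W}.
For each child, the remaining parents (spouses of V):
  W: E, N, R, T, Y, Z
Taking the union gives {E, J, N, R, T, U, W, Y, Z}.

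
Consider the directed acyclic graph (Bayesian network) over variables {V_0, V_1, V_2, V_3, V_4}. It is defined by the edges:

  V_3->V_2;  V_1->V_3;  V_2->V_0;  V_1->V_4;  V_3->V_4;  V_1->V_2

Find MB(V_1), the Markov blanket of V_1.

{V_2, V_3, V_4}

Recall MB(v) = parents ∪ children ∪ spouses, where spouses are the other parents of v's children.
V_1 has no parents.
Ch(V_1) = {V_2, V_3, V_4}.
Parents of each child, excluding V_1:
  V_3: no additional parents.
  V_4 also has parent V_3.
  parents(V_2) \ {V_1} = {V_3}.
So the Markov blanket of V_1 is {V_2, V_3, V_4}.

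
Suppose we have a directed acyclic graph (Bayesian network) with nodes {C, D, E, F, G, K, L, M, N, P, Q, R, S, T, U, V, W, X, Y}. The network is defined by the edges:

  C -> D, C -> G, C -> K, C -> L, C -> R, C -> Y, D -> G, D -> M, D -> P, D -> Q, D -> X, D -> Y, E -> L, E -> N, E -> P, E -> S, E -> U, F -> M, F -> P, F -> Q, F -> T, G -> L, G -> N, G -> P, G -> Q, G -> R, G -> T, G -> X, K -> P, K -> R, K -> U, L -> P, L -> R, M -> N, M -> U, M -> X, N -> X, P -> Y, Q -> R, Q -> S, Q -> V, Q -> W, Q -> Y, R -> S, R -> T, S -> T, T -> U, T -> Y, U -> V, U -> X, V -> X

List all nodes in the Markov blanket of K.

{C, D, E, F, G, L, M, P, Q, R, T, U}

By definition, MB(K) is built from K's parents, K's children, and the co-parents of K.
Parents of K: C.
Ch(K) = {P, R, U}.
Parents of each child, excluding K:
  P: D, E, F, G, L
  R: C, G, L, Q
  U: E, M, T
Union: {C} ∪ {P, R, U} ∪ {C, D, E, F, G, L, M, Q, T} = {C, D, E, F, G, L, M, P, Q, R, T, U}.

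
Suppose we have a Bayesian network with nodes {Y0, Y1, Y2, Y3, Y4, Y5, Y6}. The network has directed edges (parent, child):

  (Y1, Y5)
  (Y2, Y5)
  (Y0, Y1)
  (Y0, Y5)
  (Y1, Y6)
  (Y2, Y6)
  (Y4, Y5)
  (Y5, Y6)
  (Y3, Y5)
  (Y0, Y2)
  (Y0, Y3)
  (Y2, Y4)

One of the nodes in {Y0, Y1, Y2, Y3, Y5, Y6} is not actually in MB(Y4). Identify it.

Children of Y4: Y5.
Pa(Y4) = {Y2}.
Other parents of Y4's children:
  Y5's other parents are Y0, Y1, Y2, Y3.
MB(Y4) = {Y0, Y1, Y2, Y3, Y5}.
Y6 is neither a parent, child, nor co-parent of Y4, so it does not belong.

Y6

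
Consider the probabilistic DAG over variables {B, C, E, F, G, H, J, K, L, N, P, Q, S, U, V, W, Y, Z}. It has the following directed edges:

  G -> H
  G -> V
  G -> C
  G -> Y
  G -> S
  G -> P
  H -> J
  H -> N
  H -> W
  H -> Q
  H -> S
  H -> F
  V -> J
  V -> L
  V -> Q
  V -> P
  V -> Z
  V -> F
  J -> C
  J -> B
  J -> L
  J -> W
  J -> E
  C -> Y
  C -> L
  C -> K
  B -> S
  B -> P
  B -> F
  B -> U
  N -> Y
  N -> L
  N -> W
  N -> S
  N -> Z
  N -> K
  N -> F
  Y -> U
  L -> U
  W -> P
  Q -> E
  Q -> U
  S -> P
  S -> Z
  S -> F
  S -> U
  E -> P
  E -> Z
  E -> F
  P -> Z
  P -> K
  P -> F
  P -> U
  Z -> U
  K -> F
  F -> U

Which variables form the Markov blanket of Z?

{B, E, F, L, N, P, Q, S, U, V, Y}

Z's parents: E, N, P, S, V.
Z has child U.
Parents of each child, excluding Z:
  U also has parents B, F, L, P, Q, S, Y.
Union: {E, N, P, S, V} ∪ {U} ∪ {B, F, L, P, Q, S, Y} = {B, E, F, L, N, P, Q, S, U, V, Y}.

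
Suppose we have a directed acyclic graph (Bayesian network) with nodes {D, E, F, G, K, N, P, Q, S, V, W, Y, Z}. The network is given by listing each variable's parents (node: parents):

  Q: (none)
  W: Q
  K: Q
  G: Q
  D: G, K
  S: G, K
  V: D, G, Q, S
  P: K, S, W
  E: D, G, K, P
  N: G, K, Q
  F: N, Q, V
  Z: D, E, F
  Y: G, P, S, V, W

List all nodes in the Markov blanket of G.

The Markov blanket of a node is its parents, its children, and the other parents of its children.
Parents of G: Q.
G has children D, E, N, S, V, Y.
Co-parents of G (other parents of its children):
  D: K
  S: K
  V: D, Q, S
  E: D, K, P
  N: K, Q
  Y: P, S, V, W
Taking the union gives {D, E, K, N, P, Q, S, V, W, Y}.

{D, E, K, N, P, Q, S, V, W, Y}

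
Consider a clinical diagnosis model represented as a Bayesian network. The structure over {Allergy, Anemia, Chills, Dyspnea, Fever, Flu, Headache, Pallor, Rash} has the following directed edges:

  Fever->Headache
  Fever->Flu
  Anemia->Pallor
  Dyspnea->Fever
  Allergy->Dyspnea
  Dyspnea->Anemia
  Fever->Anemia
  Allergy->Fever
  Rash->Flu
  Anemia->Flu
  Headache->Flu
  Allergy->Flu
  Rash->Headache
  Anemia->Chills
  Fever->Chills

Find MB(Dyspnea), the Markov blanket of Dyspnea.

{Allergy, Anemia, Fever}

A node's Markov blanket = Pa ∪ Ch ∪ (parents of Ch other than the node itself).
Dyspnea's children: Anemia, Fever.
Parents of Dyspnea: Allergy.
For each child, the remaining parents (spouses of Dyspnea):
  parents(Fever) \ {Dyspnea} = {Allergy}.
  parents(Anemia) \ {Dyspnea} = {Fever}.
MB(Dyspnea) = {Allergy, Anemia, Fever}.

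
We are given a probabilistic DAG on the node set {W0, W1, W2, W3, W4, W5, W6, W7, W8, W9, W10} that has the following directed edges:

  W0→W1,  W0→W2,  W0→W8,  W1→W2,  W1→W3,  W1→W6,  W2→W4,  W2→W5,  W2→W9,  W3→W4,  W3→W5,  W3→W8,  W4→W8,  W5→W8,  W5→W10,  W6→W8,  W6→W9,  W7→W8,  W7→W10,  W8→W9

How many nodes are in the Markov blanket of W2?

Recall MB(v) = parents ∪ children ∪ spouses, where spouses are the other parents of v's children.
Pa(W2) = {W0, W1}.
Children of W2: W4, W5, W9.
Parents of each child, excluding W2:
  W4 also has parent W3.
  parents(W5) \ {W2} = {W3}.
  W9 also has parents W6, W8.
MB(W2) = {W0, W1, W3, W4, W5, W6, W8, W9}, which has 8 nodes.

8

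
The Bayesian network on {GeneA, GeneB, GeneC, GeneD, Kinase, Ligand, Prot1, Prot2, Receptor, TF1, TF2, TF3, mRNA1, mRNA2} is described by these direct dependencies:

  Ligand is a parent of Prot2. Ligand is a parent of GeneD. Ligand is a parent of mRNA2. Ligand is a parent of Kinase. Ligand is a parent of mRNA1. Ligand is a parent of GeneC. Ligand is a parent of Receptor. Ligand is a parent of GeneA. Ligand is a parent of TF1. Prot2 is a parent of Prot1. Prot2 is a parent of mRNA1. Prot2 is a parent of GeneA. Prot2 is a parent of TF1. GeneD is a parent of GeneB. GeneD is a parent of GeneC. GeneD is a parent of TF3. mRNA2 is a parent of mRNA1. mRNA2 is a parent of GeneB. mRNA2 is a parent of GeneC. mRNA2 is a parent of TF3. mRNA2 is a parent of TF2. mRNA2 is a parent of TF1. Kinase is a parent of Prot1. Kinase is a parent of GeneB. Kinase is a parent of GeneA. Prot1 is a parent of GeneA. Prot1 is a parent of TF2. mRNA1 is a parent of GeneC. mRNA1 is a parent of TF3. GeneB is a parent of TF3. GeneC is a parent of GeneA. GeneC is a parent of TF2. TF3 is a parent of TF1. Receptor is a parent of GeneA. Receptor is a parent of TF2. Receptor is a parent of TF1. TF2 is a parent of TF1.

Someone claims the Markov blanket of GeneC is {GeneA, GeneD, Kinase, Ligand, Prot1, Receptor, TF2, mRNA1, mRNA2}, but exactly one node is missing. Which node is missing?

Prot2

Pa(GeneC) = {GeneD, Ligand, mRNA1, mRNA2}.
Ch(GeneC) = {GeneA, TF2}.
Co-parents of GeneC (other parents of its children):
  GeneA: Kinase, Ligand, Prot1, Prot2, Receptor
  TF2: Prot1, Receptor, mRNA2
MB(GeneC) = {GeneA, GeneD, Kinase, Ligand, Prot1, Prot2, Receptor, TF2, mRNA1, mRNA2}.
Comparing with the claimed set, Prot2 is missing.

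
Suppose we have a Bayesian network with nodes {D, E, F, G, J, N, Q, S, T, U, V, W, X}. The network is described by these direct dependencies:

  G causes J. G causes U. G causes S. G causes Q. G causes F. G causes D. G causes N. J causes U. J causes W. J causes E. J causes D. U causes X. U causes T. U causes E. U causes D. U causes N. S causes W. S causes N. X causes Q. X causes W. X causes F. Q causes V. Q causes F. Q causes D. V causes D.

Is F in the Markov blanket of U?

No

The Markov blanket of a node is its parents, its children, and the other parents of its children.
Parents of U: G, J.
U's children: D, E, N, T, X.
Co-parents of U (other parents of its children):
  X has no other parent.
  T: no additional parents.
  E also has parent J.
  D's other parents are G, J, Q, V.
  parents(N) \ {U} = {G, S}.
MB(U) = {D, E, G, J, N, Q, S, T, V, X}; F is not in this set.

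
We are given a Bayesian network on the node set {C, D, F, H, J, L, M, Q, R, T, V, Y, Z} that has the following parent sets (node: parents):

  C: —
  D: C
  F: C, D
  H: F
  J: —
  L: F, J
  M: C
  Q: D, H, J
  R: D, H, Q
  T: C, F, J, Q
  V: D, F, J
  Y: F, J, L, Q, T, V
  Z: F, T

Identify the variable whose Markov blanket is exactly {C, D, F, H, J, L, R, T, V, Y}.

Q

The target node must have every member of {C, D, F, H, J, L, R, T, V, Y} as a parent, child, or co-parent, and no others.
Parents of Q: D, H, J; children: R, T, Y; co-parents: C, D, F, H, J, L, T, V.
These exactly cover the given set, so the node is Q.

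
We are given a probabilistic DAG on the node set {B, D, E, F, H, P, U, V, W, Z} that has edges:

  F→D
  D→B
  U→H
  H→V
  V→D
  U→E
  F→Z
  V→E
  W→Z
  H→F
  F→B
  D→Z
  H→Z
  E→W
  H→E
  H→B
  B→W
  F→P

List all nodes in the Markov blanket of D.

A node's Markov blanket = Pa ∪ Ch ∪ (parents of Ch other than the node itself).
D has children B, Z.
Pa(D) = {F, V}.
Parents of each child, excluding D:
  parents(B) \ {D} = {F, H}.
  Z also has parents F, H, W.
MB(D) = {B, F, H, V, W, Z}.

{B, F, H, V, W, Z}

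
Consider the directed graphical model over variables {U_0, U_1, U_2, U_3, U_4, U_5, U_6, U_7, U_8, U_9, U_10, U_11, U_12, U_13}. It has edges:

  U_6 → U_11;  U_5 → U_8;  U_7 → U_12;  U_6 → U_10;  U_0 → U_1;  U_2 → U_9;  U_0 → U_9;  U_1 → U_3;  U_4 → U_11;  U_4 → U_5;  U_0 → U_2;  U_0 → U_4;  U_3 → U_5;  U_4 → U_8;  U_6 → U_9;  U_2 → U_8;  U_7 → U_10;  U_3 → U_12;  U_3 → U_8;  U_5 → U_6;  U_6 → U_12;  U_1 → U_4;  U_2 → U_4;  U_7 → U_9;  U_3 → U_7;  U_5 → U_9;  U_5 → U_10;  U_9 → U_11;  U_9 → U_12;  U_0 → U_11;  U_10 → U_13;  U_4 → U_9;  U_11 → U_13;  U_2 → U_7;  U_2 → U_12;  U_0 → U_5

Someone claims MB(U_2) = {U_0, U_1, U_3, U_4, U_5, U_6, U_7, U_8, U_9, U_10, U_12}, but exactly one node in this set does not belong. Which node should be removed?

U_10

By definition, MB(U_2) is built from U_2's parents, U_2's children, and the co-parents of U_2.
U_2's parents: U_0.
Ch(U_2) = {U_4, U_7, U_8, U_9, U_12}.
Co-parents of U_2 (other parents of its children):
  U_4: U_0, U_1
  U_7: U_3
  U_8: U_3, U_4, U_5
  U_9: U_0, U_4, U_5, U_6, U_7
  U_12: U_3, U_6, U_7, U_9
MB(U_2) = {U_0, U_1, U_3, U_4, U_5, U_6, U_7, U_8, U_9, U_12}.
U_10 is neither a parent, child, nor co-parent of U_2, so it does not belong.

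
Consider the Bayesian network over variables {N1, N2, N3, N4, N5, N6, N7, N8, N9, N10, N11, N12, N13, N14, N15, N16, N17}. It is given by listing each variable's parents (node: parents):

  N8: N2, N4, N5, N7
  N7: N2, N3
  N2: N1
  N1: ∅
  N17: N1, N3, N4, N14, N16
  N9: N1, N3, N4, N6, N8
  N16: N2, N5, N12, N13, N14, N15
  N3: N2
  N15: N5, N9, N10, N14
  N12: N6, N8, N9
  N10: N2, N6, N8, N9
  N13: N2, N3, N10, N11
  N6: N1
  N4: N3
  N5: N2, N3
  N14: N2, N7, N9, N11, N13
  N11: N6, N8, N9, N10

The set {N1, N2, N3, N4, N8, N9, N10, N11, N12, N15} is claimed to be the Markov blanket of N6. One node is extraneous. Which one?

By definition, MB(N6) is built from N6's parents, N6's children, and the co-parents of N6.
Pa(N6) = {N1}.
Ch(N6) = {N9, N10, N11, N12}.
For each child, the remaining parents (spouses of N6):
  N9: N1, N3, N4, N8
  N10: N2, N8, N9
  N11: N8, N9, N10
  N12: N8, N9
MB(N6) = {N1, N2, N3, N4, N8, N9, N10, N11, N12}.
N15 is neither a parent, child, nor co-parent of N6, so it does not belong.

N15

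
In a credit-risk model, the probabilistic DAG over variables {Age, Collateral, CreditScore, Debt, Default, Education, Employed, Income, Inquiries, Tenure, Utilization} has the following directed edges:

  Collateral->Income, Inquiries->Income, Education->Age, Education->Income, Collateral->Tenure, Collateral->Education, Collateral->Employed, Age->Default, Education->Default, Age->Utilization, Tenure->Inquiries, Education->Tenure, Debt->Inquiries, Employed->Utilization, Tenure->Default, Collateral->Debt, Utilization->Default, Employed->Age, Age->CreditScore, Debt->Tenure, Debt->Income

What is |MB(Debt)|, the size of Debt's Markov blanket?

Pa(Debt) = {Collateral}.
Ch(Debt) = {Income, Inquiries, Tenure}.
Parents of each child, excluding Debt:
  Tenure's other parents are Collateral, Education.
  Inquiries's other parent is Tenure.
  parents(Income) \ {Debt} = {Collateral, Education, Inquiries}.
MB(Debt) = {Collateral, Education, Income, Inquiries, Tenure}, which has 5 nodes.

5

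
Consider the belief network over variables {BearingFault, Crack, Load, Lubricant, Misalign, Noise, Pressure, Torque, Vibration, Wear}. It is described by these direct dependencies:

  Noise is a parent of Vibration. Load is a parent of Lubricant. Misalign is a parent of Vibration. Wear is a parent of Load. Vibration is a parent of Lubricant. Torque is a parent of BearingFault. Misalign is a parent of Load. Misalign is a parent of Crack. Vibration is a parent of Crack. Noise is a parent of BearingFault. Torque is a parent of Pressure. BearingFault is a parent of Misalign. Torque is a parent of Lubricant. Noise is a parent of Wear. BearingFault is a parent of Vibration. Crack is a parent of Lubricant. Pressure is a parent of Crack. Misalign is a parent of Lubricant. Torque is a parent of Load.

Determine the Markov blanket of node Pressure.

Children of Pressure: Crack.
Pressure has parent Torque.
For each child, the remaining parents (spouses of Pressure):
  Crack: Misalign, Vibration
Union: {Torque} ∪ {Crack} ∪ {Misalign, Vibration} = {Crack, Misalign, Torque, Vibration}.

{Crack, Misalign, Torque, Vibration}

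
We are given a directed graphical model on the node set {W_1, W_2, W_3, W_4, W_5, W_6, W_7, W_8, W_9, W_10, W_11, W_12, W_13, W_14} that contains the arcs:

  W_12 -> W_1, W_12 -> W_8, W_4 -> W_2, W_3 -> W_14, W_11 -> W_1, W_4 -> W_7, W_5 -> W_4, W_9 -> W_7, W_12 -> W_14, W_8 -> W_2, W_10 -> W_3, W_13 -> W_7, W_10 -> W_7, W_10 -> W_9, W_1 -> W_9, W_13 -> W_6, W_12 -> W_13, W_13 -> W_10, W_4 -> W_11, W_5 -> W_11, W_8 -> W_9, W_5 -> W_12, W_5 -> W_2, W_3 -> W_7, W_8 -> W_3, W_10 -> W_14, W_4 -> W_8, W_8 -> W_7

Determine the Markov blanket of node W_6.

{W_13}

Ch(W_6) = {}.
Parents of W_6: W_13.
W_6 has no children, so there are no co-parents.
Taking the union gives {W_13}.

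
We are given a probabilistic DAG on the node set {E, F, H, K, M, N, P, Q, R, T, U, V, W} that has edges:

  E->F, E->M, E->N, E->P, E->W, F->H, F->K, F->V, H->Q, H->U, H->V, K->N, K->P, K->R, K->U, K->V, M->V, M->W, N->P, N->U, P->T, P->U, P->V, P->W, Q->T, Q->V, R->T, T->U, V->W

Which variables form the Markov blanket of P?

By definition, MB(P) is built from P's parents, P's children, and the co-parents of P.
Pa(P) = {E, K, N}.
Children of P: T, U, V, W.
Co-parents of P (other parents of its children):
  T: Q, R
  U: H, K, N, T
  V: F, H, K, M, Q
  W: E, M, V
Union: {E, K, N} ∪ {T, U, V, W} ∪ {E, F, H, K, M, N, Q, R, T, V} = {E, F, H, K, M, N, Q, R, T, U, V, W}.

{E, F, H, K, M, N, Q, R, T, U, V, W}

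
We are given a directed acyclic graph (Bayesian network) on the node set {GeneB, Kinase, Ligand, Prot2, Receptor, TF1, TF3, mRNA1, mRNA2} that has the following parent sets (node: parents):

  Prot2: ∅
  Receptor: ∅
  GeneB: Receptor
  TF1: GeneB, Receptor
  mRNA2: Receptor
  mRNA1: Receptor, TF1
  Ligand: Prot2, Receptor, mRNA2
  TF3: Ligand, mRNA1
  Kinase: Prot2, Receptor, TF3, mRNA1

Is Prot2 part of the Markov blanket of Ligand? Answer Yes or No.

Prot2 is a parent of Ligand.
So Prot2 ∈ MB(Ligand).

Yes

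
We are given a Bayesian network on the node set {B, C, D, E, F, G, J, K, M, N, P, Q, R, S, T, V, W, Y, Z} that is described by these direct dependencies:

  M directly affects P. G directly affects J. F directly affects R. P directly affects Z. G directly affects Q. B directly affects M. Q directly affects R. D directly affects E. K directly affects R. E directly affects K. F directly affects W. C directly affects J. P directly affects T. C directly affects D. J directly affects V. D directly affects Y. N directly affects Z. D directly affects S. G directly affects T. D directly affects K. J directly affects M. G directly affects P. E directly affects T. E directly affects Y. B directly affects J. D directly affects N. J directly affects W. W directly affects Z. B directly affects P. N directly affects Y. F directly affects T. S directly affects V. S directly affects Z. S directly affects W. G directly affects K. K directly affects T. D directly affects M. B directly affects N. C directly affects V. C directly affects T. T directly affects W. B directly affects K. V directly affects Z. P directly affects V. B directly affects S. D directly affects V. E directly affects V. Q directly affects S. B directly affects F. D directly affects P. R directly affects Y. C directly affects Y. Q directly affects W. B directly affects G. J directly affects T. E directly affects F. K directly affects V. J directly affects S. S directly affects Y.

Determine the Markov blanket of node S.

Recall MB(v) = parents ∪ children ∪ spouses, where spouses are the other parents of v's children.
Pa(S) = {B, D, J, Q}.
S's children: V, W, Y, Z.
Co-parents of S (other parents of its children):
  V's other parents are C, D, E, J, K, P.
  parents(W) \ {S} = {F, J, Q, T}.
  Y's other parents are C, D, E, N, R.
  Z's other parents are N, P, V, W.
So the Markov blanket of S is {B, C, D, E, F, J, K, N, P, Q, R, T, V, W, Y, Z}.

{B, C, D, E, F, J, K, N, P, Q, R, T, V, W, Y, Z}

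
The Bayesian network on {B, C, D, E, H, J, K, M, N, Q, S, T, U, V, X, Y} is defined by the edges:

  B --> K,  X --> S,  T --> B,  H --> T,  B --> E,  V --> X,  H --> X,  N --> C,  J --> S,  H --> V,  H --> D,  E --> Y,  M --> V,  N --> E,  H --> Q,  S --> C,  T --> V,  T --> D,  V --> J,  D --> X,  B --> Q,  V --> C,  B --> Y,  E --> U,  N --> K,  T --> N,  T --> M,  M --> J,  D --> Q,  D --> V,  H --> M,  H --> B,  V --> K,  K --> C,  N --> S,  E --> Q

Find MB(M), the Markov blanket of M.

Children of M: J, V.
Parents of M: H, T.
Co-parents of M (other parents of its children):
  V's other parents are D, H, T.
  J's other parent is V.
So the Markov blanket of M is {D, H, J, T, V}.

{D, H, J, T, V}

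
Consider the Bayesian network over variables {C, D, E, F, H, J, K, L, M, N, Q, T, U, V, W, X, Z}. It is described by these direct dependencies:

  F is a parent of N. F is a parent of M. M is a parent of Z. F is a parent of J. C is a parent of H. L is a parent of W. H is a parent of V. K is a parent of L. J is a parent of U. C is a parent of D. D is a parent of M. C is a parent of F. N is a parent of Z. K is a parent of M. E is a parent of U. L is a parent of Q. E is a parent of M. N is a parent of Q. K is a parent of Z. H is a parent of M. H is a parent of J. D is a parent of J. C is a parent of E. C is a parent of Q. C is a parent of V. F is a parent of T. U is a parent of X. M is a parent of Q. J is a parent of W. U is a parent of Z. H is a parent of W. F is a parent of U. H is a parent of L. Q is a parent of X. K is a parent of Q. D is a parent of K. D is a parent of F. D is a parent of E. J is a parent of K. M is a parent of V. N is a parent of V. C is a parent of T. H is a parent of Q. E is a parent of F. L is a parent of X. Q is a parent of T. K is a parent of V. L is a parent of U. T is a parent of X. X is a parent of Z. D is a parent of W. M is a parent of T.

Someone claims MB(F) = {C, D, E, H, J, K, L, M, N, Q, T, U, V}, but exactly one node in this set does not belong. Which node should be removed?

Recall MB(v) = parents ∪ children ∪ spouses, where spouses are the other parents of v's children.
Parents of F: C, D, E.
Ch(F) = {J, M, N, T, U}.
For each child, the remaining parents (spouses of F):
  J: D, H
  M: D, E, H, K
  N: —
  T: C, M, Q
  U: E, J, L
MB(F) = {C, D, E, H, J, K, L, M, N, Q, T, U}.
V is neither a parent, child, nor co-parent of F, so it does not belong.

V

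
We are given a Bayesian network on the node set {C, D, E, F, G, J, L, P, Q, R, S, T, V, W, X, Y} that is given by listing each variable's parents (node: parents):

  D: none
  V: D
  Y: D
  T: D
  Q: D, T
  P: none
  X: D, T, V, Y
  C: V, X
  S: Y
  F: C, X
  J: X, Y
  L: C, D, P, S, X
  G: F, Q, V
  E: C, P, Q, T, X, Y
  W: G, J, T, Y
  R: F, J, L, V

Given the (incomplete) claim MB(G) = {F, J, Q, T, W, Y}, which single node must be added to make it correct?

V

By definition, MB(G) is built from G's parents, G's children, and the co-parents of G.
Parents of G: F, Q, V.
Children of G: W.
Other parents of G's children:
  W: J, T, Y
MB(G) = {F, J, Q, T, V, W, Y}.
Comparing with the claimed set, V is missing.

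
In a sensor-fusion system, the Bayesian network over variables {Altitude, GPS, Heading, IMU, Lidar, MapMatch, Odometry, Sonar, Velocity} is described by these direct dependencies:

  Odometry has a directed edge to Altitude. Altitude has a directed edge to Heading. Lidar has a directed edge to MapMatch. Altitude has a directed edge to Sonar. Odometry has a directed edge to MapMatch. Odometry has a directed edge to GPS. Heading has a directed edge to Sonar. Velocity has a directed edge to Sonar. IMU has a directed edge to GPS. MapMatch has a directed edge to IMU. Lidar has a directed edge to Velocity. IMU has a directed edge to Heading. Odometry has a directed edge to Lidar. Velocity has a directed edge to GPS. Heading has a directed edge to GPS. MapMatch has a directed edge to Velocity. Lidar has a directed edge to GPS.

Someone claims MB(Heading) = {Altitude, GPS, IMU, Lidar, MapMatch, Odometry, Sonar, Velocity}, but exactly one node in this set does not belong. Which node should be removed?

MapMatch

Heading's parents: Altitude, IMU.
Heading's children: GPS, Sonar.
Other parents of Heading's children:
  GPS also has parents IMU, Lidar, Odometry, Velocity.
  Sonar also has parents Altitude, Velocity.
MB(Heading) = {Altitude, GPS, IMU, Lidar, Odometry, Sonar, Velocity}.
MapMatch is neither a parent, child, nor co-parent of Heading, so it does not belong.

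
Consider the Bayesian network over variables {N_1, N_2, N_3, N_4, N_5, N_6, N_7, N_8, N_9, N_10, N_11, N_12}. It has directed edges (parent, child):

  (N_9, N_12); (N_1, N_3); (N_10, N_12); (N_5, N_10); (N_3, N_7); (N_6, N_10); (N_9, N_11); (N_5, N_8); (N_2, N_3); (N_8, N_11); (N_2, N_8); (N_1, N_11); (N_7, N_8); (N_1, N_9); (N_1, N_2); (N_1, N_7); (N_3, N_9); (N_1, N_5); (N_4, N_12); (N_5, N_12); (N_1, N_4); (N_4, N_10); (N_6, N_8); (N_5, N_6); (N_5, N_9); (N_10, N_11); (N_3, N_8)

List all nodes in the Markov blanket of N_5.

A node's Markov blanket = Pa ∪ Ch ∪ (parents of Ch other than the node itself).
N_5 has parent N_1.
N_5 has children N_6, N_8, N_9, N_10, N_12.
Parents of each child, excluding N_5:
  N_6: —
  N_8: N_2, N_3, N_6, N_7
  N_9: N_1, N_3
  N_10: N_4, N_6
  N_12: N_4, N_9, N_10
Union: {N_1} ∪ {N_6, N_8, N_9, N_10, N_12} ∪ {N_1, N_2, N_3, N_4, N_6, N_7, N_9, N_10} = {N_1, N_2, N_3, N_4, N_6, N_7, N_8, N_9, N_10, N_12}.

{N_1, N_2, N_3, N_4, N_6, N_7, N_8, N_9, N_10, N_12}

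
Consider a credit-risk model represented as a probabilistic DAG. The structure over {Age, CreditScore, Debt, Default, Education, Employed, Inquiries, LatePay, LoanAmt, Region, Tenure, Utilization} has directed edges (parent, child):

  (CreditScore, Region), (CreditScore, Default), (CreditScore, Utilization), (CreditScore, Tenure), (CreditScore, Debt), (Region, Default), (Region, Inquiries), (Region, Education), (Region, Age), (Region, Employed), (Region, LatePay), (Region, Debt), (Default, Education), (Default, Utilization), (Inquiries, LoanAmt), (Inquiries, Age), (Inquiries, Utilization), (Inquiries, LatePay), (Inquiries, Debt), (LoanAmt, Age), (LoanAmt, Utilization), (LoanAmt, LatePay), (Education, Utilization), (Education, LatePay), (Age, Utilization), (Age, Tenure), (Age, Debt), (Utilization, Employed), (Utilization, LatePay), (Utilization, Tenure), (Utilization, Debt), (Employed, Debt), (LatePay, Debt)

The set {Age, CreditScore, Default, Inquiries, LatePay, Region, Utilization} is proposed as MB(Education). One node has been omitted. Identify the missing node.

LoanAmt

Pa(Education) = {Default, Region}.
Education's children: LatePay, Utilization.
Co-parents of Education (other parents of its children):
  Utilization: Age, CreditScore, Default, Inquiries, LoanAmt
  LatePay: Inquiries, LoanAmt, Region, Utilization
MB(Education) = {Age, CreditScore, Default, Inquiries, LatePay, LoanAmt, Region, Utilization}.
Comparing with the claimed set, LoanAmt is missing.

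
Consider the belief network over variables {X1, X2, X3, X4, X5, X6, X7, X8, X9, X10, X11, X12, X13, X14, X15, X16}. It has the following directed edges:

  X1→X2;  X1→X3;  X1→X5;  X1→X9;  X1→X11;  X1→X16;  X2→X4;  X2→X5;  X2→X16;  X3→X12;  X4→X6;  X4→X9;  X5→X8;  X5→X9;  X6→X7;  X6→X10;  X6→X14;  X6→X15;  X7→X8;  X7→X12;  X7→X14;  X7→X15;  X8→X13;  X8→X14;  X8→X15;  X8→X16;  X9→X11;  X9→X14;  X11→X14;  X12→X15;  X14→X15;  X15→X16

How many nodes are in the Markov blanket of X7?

The Markov blanket of a node is its parents, its children, and the other parents of its children.
X7's parents: X6.
X7 has children X8, X12, X14, X15.
For each child, the remaining parents (spouses of X7):
  X8: X5
  X12: X3
  X14: X6, X8, X9, X11
  X15: X6, X8, X12, X14
MB(X7) = {X3, X5, X6, X8, X9, X11, X12, X14, X15}, which has 9 nodes.

9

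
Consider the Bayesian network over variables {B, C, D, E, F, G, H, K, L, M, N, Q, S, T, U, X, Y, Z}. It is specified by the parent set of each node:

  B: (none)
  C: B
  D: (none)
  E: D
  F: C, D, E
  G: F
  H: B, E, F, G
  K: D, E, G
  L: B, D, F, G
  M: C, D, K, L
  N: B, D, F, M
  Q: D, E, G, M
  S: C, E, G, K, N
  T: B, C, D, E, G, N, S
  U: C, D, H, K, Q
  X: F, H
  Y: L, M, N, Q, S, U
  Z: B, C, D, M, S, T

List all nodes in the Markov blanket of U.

{C, D, H, K, L, M, N, Q, S, Y}

A node's Markov blanket = Pa ∪ Ch ∪ (parents of Ch other than the node itself).
U's children: Y.
U's parents: C, D, H, K, Q.
Co-parents of U (other parents of its children):
  Y: L, M, N, Q, S
Union: {C, D, H, K, Q} ∪ {Y} ∪ {L, M, N, Q, S} = {C, D, H, K, L, M, N, Q, S, Y}.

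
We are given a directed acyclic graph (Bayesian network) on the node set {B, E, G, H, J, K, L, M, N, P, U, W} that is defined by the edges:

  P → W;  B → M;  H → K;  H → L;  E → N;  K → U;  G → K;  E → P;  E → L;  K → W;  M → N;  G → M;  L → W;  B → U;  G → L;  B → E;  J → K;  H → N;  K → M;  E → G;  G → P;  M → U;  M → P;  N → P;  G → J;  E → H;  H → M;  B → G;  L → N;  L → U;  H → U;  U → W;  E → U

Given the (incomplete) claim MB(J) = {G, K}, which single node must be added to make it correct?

H

The Markov blanket of a node is its parents, its children, and the other parents of its children.
Pa(J) = {G}.
J's children: K.
Other parents of J's children:
  K: G, H
MB(J) = {G, H, K}.
Comparing with the claimed set, H is missing.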